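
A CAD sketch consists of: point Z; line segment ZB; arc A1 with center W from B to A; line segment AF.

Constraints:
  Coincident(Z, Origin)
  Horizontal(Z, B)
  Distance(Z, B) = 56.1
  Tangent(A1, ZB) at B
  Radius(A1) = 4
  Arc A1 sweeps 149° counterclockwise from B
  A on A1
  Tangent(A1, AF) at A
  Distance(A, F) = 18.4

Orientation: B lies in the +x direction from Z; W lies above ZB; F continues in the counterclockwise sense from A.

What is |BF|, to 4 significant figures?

21.77

Z is at the origin; Z and B share the same y with |ZB| = 56.1 and B on the +x side, so B = (56.10, 0.000). Since A1 is tangent to ZB there, WB ⟂ ZB, so W = B + (0, 4) = (56.10, 4.000). On A1, B sits at bearing -90° from W; a 149° counterclockwise sweep puts A at bearing 59°, so A = W + 4.0·(cos 59°, sin 59°) = (58.16, 7.429). Since A1 is tangent to AF there, WA ⟂ AF, so AF runs along (−sin 59°, cos 59°); with |AF| = 18.4, F = (42.39, 16.91). Then |BF| = |F − B| = 21.77.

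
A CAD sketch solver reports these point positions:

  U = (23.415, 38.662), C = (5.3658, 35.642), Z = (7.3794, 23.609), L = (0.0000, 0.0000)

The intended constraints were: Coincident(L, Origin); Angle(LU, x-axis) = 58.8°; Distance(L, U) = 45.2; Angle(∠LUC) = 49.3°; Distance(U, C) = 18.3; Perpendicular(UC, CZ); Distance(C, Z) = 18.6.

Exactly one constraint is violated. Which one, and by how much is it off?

Distance(C, Z) = 18.6 — off by 6.40.

L = (0.00, 0.00) ✓; LU at 58.80° ✓; |LU| = 45.20 ✓; ∠LUC = 49.30° ✓; |UC| = 18.30 ✓; ∠(UC, CZ) = 90.00° ✓; |CZ| = 12.20 ✗.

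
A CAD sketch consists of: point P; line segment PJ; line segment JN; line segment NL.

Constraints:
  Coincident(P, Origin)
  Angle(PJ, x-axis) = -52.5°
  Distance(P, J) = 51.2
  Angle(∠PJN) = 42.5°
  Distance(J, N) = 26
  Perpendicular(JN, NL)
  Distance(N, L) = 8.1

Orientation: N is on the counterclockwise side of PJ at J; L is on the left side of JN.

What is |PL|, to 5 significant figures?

28.979

P is at the origin; PJ runs at -52.5° with length 51.2, so J = 51.2·(cos -52.5°, sin -52.5°) = (31.169, -40.620). ∠PJN = 42.5°, so JN runs at -52.5° + (180° − 42.5°) = 85.000° from the x-axis; with |JN| = 26.0, N = J + 26.0·(cos 85.000°, sin 85.000°) = (33.435, -14.719). The perpendicularity gives NL at right angles to JN; with |NL| = 8.1 on the left of JN, L = N + 8.1·(-0.99619, 0.087156) = (25.365, -14.013). Then |PL| = |L − P| = 28.979.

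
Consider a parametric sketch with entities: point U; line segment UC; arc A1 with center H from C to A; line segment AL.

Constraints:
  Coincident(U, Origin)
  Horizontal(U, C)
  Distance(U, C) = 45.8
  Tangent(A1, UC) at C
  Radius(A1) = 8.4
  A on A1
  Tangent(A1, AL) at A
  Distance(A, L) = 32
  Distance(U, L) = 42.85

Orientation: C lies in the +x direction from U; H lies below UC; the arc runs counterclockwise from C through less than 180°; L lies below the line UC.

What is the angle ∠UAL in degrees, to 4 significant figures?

74.33°

U is at the origin; UC is horizontal with |UC| = 45.8 and C on the +x side, so C = (45.80, 0.000). A1 meets UC tangentially, so HC is at right angles to UC, so H = C + (0, -8.4) = (45.80, -8.400). Since HA ⟂ AL (tangency), |HL| = √(8.4² + 32.0²) = 33.08 regardless of where A sits on A1. So L lies on both circle(U, 42.85) and circle(H, 33.08); the below-UC intersection is L = (25.44, -34.48). A is the foot of the tangent from L: A = (38.08, -5.082).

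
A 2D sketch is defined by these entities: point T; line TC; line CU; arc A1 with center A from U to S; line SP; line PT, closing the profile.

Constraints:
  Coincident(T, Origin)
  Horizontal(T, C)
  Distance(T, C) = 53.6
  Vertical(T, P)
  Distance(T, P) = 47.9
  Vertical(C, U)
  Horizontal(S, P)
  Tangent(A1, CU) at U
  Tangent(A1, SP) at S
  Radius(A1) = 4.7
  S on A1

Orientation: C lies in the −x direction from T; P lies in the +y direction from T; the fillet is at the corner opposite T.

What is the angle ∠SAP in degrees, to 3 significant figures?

84.5°

T is at the origin; T and C share the same y with |TC| = 53.6 and C on the −x side, so C = (-53.6, 0.00). T and P share the same x with |TP| = 47.9 and P on the +y side, so P = (0.00, 47.9). The virtual corner opposite T is at (-53.6, 47.9). A1 meets CU tangentially, so AU is at right angles to CU and A1 meets SP tangentially, so AS is at right angles to SP, with radius 4.7, so the center A sits 4.7 in from both sides at A = (-48.9, 43.2). That places the tangent points at U = (-53.6, 43.2) on CU and S = (-48.9, 47.9) on SP. Then cos ∠SAP = AS·AP / (|AS||AP|), giving 84.5°.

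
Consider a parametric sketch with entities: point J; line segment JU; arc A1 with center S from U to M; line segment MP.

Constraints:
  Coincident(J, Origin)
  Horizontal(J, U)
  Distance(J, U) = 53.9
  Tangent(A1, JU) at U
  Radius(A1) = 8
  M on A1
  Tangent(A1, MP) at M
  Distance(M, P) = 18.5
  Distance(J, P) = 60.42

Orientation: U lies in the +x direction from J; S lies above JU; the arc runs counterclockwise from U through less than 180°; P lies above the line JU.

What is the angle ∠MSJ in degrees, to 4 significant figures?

163.8°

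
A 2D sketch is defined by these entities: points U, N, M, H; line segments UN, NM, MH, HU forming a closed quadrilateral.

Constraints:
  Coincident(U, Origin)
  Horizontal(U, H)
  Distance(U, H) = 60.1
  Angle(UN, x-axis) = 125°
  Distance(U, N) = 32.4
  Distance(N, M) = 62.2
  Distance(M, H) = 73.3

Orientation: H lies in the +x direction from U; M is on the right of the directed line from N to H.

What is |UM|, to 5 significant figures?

34.442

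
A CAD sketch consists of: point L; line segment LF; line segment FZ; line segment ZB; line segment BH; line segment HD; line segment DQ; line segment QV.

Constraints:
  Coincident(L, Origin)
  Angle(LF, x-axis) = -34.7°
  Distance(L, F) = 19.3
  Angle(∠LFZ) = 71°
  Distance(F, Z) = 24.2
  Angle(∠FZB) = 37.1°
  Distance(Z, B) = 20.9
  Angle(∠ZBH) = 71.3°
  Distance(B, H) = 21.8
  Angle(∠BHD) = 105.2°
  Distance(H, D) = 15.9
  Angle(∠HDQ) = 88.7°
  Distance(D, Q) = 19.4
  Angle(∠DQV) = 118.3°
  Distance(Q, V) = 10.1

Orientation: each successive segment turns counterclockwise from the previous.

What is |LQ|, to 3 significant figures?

26.0

L is at the origin; LF runs at -34.7° with length 19.3, so F = (15.9, -11.0). ∠LFZ = 71.0° gives FZ at 74.3° from the x-axis; with |FZ| = 24.2, Z = (22.4, 12.3). ∠FZB = 37.1° gives ZB at -143° from the x-axis; with |ZB| = 20.9, B = (5.77, -0.326). ∠ZBH = 71.3° gives BH at -34.1° from the x-axis; with |BH| = 21.8, H = (23.8, -12.5). ∠BHD = 105.2° gives HD at 40.7° from the x-axis; with |HD| = 15.9, D = (35.9, -2.18). ∠HDQ = 88.7° gives DQ at 132° from the x-axis; with |DQ| = 19.4, Q = (22.9, 12.2). Then |LQ| = |Q − L| = 26.0.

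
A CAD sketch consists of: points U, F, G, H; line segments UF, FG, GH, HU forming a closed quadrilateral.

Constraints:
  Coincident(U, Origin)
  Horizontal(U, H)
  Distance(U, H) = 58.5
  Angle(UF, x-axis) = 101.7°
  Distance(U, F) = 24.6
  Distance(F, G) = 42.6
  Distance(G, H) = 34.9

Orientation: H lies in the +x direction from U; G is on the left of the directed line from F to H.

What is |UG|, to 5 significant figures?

46.658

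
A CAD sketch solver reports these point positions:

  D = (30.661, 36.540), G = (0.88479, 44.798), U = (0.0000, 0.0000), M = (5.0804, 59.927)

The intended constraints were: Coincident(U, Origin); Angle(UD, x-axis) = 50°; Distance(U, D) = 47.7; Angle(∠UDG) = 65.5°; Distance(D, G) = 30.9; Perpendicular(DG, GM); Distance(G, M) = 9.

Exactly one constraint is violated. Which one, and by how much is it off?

Distance(G, M) = 9 — off by 6.70.

U = (0.00, 0.00) ✓; UD at 50.00° ✓; |UD| = 47.70 ✓; ∠UDG = 65.50° ✓; |DG| = 30.90 ✓; ∠(DG, GM) = 90.00° ✓; |GM| = 15.70 ✗.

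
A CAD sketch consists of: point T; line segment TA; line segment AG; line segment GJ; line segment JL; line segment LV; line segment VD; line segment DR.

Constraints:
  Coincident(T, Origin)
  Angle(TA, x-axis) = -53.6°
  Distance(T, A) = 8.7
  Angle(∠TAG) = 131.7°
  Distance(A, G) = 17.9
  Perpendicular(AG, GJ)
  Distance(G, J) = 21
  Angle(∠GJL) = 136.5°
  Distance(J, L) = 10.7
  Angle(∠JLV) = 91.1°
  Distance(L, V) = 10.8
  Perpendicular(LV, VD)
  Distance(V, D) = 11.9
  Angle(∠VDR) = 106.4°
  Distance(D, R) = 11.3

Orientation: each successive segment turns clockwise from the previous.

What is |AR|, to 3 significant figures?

27.2

T is at the origin; TA runs at -53.6° with length 8.7, so A = (5.16, -7.00). ∠TAG = 131.7° gives AG at -102° from the x-axis; with |AG| = 17.9, G = (1.47, -24.5). AG is perpendicular to GJ, so GJ runs at 168°; with |GJ| = 21.0, J = (-19.1, -20.2). ∠GJL = 136.5° gives JL at 125° from the x-axis; with |JL| = 10.7, L = (-25.2, -11.4). ∠JLV = 91.1° gives LV at 35.7° from the x-axis; with |LV| = 10.8, V = (-16.4, -5.08). LV ⟂ VD, so VD runs at -54.3°; with |VD| = 11.9, D = (-9.44, -14.7). ∠VDR = 106.4° gives DR at -128° from the x-axis; with |DR| = 11.3, R = (-16.4, -23.7). Then |AR| = |R − A| = 27.2.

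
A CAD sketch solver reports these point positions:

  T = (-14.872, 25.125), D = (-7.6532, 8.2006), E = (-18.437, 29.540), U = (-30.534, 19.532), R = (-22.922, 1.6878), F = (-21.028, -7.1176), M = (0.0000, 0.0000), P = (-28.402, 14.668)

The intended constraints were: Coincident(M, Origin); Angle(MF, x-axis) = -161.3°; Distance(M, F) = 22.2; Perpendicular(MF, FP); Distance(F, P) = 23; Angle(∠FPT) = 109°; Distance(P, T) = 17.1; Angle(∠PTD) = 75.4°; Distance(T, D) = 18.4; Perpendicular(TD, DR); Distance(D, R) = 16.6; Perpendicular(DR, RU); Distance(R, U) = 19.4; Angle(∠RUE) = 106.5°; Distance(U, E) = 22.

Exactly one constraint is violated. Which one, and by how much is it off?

Distance(U, E) = 22 — off by 6.30.

M = (0.00, 0.00) ✓; MF at -161.3° ✓; |MF| = 22.20 ✓; ∠(MF, FP) = 90.00° ✓; |FP| = 23.00 ✓; ∠FPT = 109.0° ✓; |PT| = 17.10 ✓; ∠PTD = 75.40° ✓; |TD| = 18.40 ✓; ∠(TD, DR) = 90.00° ✓; |DR| = 16.60 ✓; ∠(DR, RU) = 90.00° ✓; |RU| = 19.40 ✓; ∠RUE = 106.5° ✓; |UE| = 15.70 ✗.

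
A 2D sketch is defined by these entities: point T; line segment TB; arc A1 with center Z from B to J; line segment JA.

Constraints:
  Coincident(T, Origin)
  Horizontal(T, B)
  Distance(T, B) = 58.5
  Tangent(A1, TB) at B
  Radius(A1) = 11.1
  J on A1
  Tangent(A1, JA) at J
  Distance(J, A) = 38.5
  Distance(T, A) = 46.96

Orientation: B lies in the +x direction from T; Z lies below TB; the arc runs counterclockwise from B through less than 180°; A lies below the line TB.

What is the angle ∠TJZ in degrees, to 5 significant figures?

153.13°

Checks: ∠(ZB, BT) = 90.00° ✓; |ZB| = 11.10 ✓; |ZJ| = 11.10 ✓; ∠(ZJ, JA) = 90.00° ✓; |JA| = 38.50 ✓; |TA| = 46.96 ✓.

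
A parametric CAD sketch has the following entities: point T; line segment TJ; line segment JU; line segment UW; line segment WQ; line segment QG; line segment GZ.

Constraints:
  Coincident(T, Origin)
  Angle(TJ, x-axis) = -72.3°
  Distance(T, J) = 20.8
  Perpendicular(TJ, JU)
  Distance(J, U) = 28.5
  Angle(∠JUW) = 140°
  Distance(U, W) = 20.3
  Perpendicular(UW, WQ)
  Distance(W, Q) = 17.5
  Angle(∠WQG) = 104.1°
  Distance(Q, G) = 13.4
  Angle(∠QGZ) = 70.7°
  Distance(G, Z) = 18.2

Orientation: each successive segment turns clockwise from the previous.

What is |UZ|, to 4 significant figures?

9.334

∠WQG = 104.1° gives QG at -8.200° from the x-axis; with |QG| = 13.4, G = (-19.71, -6.497). ∠QGZ = 70.7° gives GZ at -117.5° from the x-axis; with |GZ| = 18.2, Z = (-28.11, -22.64). Then |UZ| = |Z − U| = 9.334.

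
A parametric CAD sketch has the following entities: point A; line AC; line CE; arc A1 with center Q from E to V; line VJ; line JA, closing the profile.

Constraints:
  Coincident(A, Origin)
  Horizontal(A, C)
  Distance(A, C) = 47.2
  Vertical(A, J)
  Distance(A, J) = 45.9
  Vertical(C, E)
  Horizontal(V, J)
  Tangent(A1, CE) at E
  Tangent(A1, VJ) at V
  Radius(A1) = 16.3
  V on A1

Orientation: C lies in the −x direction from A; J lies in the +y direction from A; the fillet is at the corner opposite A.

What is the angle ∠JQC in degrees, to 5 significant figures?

146.65°

A is at the origin; A and C share the same y with |AC| = 47.2 and C on the −x side, so C = (-47.200, 0.0000). AJ is vertical with |AJ| = 45.9 and J on the +y side, so J = (0.0000, 45.900). The virtual corner opposite A is at (-47.200, 45.900). The tangent condition forces QE to be normal to CE and tangency of A1 to VJ means the radius QV is perpendicular to VJ, with radius 16.3, so the center Q sits 16.3 in from both sides at Q = (-30.900, 29.600). Then cos ∠JQC = QJ·QC / (|QJ||QC|), giving 146.65°.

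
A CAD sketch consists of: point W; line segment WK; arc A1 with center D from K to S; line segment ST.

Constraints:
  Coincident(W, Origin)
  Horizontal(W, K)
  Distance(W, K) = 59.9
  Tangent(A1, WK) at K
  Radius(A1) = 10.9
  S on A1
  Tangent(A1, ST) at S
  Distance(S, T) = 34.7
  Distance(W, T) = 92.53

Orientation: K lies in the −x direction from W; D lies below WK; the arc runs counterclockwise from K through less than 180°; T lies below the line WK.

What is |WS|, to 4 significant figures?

70.05

W is at the origin; W and K share the same y with |WK| = 59.9 and K on the −x side, so K = (-59.90, 0.000). Tangency of A1 to WK means the radius DK is perpendicular to WK, so D = K + (0, -10.9) = (-59.90, -10.90). Since DS ⟂ ST (tangency), |DT| = √(10.9² + 34.7²) = 36.37 regardless of where S sits on A1. So T lies on both circle(W, 92.53) and circle(D, 36.37); the below-WK intersection is T = (-84.51, -37.68). S is the foot of the tangent from T: S = (-69.77, -6.269).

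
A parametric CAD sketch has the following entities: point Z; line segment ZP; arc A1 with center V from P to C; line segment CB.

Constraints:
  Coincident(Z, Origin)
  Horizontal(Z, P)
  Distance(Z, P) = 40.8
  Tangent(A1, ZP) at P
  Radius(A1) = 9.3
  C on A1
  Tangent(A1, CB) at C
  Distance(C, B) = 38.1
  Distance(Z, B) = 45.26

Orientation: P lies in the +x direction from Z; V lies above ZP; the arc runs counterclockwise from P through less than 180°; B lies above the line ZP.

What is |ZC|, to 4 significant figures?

49.68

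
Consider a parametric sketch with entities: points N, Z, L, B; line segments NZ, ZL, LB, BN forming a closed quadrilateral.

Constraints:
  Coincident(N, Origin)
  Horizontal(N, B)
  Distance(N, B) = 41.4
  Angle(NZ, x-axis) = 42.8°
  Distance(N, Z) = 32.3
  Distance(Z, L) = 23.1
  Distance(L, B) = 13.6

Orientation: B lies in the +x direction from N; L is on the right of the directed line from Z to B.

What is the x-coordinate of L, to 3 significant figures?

27.8

N is at the origin; NB is horizontal with |NB| = 41.4 and B in +x, so B = (41.4, 0). NZ runs at 42.8° with |NZ| = 32.3, so Z = (23.7, 21.9). L is determined by |ZL| = 23.1 and |LB| = 13.6 together: it lies at the intersection of circle(Z, 23.1) and circle(B, 13.6). With |ZB| = 28.2, the foot of the radical line on ZB is 20.3 from Z and the perpendicular offset is √(23.1² − 20.3²) = 11.1. Taking the right-of-ZB solution: L = (27.8, -0.783).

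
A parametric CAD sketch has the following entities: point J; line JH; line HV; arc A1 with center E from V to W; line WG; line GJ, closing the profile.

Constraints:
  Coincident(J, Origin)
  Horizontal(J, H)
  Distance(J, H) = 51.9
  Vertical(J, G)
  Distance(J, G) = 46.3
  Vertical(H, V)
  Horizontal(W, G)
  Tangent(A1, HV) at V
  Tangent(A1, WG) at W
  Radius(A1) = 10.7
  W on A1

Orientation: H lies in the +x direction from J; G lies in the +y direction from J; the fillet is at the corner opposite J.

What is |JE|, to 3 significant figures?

54.4

J is at the origin; JH is horizontal with |JH| = 51.9 and H on the +x side, so H = (51.9, 0.00). JG is vertical with |JG| = 46.3 and G on the +y side, so G = (0.00, 46.3). The virtual corner opposite J is at (51.9, 46.3). Tangency of A1 to HV means the radius EV is perpendicular to HV and since A1 is tangent to WG there, EW ⟂ WG, with radius 10.7, so the center E sits 10.7 in from both sides at E = (41.2, 35.6). Then |JE| = |E − J| = 54.4.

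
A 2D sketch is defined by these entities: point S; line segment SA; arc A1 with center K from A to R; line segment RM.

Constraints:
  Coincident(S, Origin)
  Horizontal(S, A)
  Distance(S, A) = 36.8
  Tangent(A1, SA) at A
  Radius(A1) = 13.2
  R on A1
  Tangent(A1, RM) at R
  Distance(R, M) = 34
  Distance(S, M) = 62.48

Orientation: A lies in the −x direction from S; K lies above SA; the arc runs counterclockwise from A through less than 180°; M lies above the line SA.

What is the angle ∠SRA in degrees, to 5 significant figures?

86.836°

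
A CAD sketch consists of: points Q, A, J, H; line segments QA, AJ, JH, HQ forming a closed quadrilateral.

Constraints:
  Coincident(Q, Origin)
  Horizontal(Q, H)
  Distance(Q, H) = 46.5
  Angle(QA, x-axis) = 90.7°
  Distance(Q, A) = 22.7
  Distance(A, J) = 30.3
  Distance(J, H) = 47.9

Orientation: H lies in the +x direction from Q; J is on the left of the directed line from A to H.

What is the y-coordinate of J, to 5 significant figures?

41.852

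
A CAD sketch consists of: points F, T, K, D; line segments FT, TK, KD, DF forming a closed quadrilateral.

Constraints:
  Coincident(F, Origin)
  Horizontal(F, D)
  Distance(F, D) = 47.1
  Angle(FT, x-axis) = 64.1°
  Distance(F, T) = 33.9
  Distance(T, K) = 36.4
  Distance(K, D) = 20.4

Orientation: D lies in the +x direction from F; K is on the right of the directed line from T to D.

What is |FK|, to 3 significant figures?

27.3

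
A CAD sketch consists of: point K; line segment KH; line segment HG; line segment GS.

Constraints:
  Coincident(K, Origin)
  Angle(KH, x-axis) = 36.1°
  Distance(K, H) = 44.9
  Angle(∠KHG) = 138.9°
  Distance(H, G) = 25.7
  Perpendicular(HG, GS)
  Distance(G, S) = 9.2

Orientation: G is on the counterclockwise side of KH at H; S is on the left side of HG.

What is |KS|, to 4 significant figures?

62.91

K is at the origin; KH runs at 36.1° with length 44.9, so H = 44.9·(cos 36.1°, sin 36.1°) = (36.28, 26.45). ∠KHG = 138.9°, so HG runs at 36.1° + (180° − 138.9°) = 77.20° from the x-axis; with |HG| = 25.7, G = H + 25.7·(cos 77.20°, sin 77.20°) = (41.97, 51.52). HG is perpendicular to GS; with |GS| = 9.2 on the left of HG, S = G + 9.2·(-0.9751, 0.2215) = (33.00, 53.55). Then |KS| = |S − K| = 62.91.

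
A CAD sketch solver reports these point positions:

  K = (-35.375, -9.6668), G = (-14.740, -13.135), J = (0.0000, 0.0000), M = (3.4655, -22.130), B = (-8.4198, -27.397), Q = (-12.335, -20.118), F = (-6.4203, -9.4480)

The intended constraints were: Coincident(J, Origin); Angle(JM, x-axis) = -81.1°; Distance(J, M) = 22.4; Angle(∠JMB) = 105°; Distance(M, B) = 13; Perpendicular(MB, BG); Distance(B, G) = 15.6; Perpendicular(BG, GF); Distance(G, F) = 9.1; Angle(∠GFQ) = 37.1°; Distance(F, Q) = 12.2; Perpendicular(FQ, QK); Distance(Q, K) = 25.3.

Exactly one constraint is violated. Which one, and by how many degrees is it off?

Perpendicular(FQ, QK) — off by 4.60°.

J = (0.00, 0.00) ✓; JM at -81.10° ✓; |JM| = 22.40 ✓; ∠JMB = 105.0° ✓; |MB| = 13.00 ✓; ∠(MB, BG) = 90.00° ✓; |BG| = 15.60 ✓; ∠(BG, GF) = 90.00° ✓; |GF| = 9.100 ✓; ∠GFQ = 37.10° ✓; |FQ| = 12.20 ✓; ∠(FQ, QK) = 85.40° ✗; |QK| = 25.30 ✓.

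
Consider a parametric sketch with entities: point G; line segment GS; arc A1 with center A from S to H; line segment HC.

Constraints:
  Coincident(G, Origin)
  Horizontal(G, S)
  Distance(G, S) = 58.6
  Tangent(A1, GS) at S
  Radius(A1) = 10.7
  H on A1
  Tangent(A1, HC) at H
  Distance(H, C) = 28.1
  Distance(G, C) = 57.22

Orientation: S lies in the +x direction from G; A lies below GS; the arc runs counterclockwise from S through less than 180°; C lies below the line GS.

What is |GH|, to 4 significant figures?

48.87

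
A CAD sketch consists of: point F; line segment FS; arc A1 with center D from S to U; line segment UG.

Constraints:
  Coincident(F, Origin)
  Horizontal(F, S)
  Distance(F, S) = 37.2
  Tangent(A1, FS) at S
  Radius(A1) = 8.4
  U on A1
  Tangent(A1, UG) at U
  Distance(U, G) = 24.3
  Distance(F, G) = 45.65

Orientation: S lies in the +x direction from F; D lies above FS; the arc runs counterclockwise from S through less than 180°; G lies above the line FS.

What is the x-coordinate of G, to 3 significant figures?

31.1

Checks: |DU| = 8.400 ✓; ∠(DU, UG) = 90.00° ✓; |UG| = 24.30 ✓; |FG| = 45.65 ✓.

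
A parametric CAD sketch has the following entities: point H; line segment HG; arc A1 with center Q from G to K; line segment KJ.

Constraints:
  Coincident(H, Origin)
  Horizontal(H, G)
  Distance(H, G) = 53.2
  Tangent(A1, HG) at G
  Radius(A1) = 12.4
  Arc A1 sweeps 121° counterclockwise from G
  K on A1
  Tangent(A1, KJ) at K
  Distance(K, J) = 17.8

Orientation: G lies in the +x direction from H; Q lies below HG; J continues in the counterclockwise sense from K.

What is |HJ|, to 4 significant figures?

61.93

H is at the origin; H and G share the same y with |HG| = 53.2 and G on the +x side, so G = (53.20, 0.000). A1 meets HG tangentially, so QG is at right angles to HG, so Q = G + (0, -12.4) = (53.20, -12.40). On A1, G sits at bearing 90° from Q; a 121° counterclockwise sweep puts K at bearing 211°, so K = Q + 12.4·(cos 211°, sin 211°) = (42.57, -18.79). The tangent condition forces QK to be normal to KJ, so KJ runs along (−sin 211°, cos 211°); with |KJ| = 17.8, J = (51.74, -34.04). Then |HJ| = |J − H| = 61.93.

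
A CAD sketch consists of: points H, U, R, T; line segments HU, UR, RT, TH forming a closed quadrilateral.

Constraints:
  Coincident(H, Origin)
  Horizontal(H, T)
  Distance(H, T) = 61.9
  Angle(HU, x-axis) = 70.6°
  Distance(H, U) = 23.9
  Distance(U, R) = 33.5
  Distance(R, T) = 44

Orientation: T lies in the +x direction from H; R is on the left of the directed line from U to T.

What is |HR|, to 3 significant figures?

53.2

Checks: |UR| = 33.50 ✓; |RT| = 44.00 ✓.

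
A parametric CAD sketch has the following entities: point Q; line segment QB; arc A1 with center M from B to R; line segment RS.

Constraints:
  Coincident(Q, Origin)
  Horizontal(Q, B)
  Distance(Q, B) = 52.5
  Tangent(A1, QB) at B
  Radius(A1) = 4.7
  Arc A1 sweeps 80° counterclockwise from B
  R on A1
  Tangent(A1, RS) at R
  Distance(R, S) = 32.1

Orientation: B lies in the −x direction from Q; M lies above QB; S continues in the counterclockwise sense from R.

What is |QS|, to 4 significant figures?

55.22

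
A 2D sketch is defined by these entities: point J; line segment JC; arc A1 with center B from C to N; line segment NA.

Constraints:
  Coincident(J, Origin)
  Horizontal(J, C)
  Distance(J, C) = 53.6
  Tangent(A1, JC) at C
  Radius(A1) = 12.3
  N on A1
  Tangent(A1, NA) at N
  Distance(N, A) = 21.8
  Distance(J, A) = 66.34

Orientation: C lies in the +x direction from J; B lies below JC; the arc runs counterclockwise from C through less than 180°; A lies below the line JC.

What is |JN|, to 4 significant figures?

47.15

Checks: ∠(BC, CJ) = 90.00° ✓; |BC| = 12.30 ✓; |BN| = 12.30 ✓; ∠(BN, NA) = 90.00° ✓; |NA| = 21.80 ✓; |JA| = 66.34 ✓.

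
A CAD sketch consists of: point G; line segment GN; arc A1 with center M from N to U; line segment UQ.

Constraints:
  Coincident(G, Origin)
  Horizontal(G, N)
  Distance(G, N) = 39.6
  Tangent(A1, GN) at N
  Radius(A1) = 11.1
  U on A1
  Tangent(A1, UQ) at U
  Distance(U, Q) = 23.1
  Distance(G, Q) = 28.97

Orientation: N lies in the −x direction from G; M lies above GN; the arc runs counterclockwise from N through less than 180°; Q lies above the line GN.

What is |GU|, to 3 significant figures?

30.9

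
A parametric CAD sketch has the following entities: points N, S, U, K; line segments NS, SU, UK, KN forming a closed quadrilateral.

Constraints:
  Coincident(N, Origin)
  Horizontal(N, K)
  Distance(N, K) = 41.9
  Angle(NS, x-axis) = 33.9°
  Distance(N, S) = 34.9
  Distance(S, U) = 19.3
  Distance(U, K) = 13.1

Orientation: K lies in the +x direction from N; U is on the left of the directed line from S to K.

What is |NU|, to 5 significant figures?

48.371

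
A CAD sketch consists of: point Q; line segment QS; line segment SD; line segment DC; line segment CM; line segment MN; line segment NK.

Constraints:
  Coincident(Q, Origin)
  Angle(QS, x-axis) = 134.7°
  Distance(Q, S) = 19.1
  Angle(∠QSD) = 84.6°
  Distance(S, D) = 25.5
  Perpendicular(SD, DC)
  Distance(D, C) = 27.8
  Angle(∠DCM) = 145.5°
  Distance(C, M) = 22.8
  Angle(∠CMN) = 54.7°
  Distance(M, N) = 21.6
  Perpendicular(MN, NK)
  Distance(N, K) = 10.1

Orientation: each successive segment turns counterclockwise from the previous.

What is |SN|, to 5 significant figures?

26.813

Q is at the origin; QS runs at 134.7° with length 19.1, so S = (-13.435, 13.576). ∠QSD = 84.6° gives SD at -129.90° from the x-axis; with |SD| = 25.5, D = (-29.792, -5.9864). SD is perpendicular to DC, so DC runs at -39.900°; with |DC| = 27.8, C = (-8.4646, -23.819). ∠DCM = 145.5° gives CM at -5.4000° from the x-axis; with |CM| = 22.8, M = (14.234, -25.964). ∠CMN = 54.7° gives MN at 119.90° from the x-axis; with |MN| = 21.6, N = (3.4669, -7.2394). Then |SN| = |N − S| = 26.813.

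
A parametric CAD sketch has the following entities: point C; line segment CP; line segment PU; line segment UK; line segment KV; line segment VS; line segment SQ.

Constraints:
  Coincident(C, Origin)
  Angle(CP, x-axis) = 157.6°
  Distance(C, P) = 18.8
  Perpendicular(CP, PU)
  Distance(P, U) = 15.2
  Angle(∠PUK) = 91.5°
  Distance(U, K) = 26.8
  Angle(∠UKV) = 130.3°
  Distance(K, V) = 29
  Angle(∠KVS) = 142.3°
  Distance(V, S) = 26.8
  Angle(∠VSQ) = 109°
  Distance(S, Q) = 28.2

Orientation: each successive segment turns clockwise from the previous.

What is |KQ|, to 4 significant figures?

59.60

C is at the origin; CP runs at 157.6° with length 18.8, so P = (-17.38, 7.164). CP ⟂ PU, so PU runs at 67.60°; with |PU| = 15.2, U = (-11.59, 21.22). ∠PUK = 91.5° gives UK at -20.90° from the x-axis; with |UK| = 26.8, K = (13.45, 11.66). ∠UKV = 130.3° gives KV at -70.60° from the x-axis; with |KV| = 29.0, V = (23.08, -15.70). ∠KVS = 142.3° gives VS at -108.3° from the x-axis; with |VS| = 26.8, S = (14.67, -41.14). ∠VSQ = 109.0° gives SQ at -179.3° from the x-axis; with |SQ| = 28.2, Q = (-13.53, -41.49). Then |KQ| = |Q − K| = 59.60.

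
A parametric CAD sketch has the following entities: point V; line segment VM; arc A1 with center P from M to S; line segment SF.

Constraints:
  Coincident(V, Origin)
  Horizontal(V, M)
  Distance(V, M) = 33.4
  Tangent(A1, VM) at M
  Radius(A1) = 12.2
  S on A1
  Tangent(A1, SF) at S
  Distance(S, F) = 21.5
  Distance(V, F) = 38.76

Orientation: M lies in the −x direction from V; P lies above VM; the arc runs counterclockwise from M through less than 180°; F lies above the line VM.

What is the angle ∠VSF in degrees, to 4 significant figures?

116.0°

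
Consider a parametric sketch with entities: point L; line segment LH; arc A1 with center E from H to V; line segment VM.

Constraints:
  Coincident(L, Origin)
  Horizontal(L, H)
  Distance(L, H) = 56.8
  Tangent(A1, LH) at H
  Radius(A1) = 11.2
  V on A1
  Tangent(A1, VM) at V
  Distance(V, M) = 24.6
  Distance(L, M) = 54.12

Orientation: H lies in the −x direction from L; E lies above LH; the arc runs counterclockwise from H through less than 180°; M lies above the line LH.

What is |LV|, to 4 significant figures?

46.71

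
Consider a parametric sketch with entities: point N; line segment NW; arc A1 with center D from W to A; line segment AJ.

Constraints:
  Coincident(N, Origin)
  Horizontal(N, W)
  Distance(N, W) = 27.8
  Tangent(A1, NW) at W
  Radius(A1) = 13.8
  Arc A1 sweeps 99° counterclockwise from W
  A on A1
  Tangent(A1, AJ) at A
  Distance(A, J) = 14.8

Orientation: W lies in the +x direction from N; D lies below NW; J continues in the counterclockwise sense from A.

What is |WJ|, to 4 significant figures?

32.60

N is at the origin; NW is horizontal with |NW| = 27.8 and W on the +x side, so W = (27.80, 0.000). Since A1 is tangent to NW there, DW ⟂ NW, so D = W + (0, -13.8) = (27.80, -13.80). On A1, W sits at bearing 90° from D; a 99° counterclockwise sweep puts A at bearing 189°, so A = D + 13.8·(cos 189°, sin 189°) = (14.17, -15.96). Tangency of A1 to AJ means the radius DA is perpendicular to AJ, so AJ runs along (−sin 189°, cos 189°); with |AJ| = 14.8, J = (16.49, -30.58). Then |WJ| = |J − W| = 32.60.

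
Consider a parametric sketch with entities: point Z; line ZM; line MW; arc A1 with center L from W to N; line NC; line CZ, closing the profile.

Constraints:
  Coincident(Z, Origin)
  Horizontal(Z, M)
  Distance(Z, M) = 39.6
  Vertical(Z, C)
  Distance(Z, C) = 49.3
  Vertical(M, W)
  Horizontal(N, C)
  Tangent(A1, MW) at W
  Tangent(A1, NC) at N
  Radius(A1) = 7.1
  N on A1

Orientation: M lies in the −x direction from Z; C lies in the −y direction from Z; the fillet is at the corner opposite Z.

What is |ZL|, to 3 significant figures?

53.3

Z is at the origin; Z and M share the same y with |ZM| = 39.6 and M on the −x side, so M = (-39.6, 0.00). Z and C share the same x with |ZC| = 49.3 and C on the −y side, so C = (0.00, -49.3). The virtual corner opposite Z is at (-39.6, -49.3). The tangent condition forces LW to be normal to MW and A1 meets NC tangentially, so LN is at right angles to NC, with radius 7.1, so the center L sits 7.1 in from both sides at L = (-32.5, -42.2). Then |ZL| = |L − Z| = 53.3.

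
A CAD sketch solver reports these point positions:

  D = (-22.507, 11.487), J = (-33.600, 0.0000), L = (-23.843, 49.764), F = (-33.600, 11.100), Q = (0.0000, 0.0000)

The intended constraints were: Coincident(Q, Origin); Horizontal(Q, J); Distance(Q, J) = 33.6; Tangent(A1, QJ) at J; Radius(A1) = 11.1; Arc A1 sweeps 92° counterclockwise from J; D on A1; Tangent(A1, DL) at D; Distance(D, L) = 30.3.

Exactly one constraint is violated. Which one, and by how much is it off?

Distance(D, L) = 30.3 — off by 8.00.

Q = (0.00, 0.00) ✓; Q.y = 0.00, J.y = 0.00 ✓; |QJ| = 33.60 ✓; ∠(FJ, JQ) = 90.00° ✓; |FJ| = 11.10 ✓; bearing(F→D) − bearing(F→J) = 92.00° ✓; |FD| = 11.10 ✓; ∠(FD, DL) = 90.00° ✓; |DL| = 38.30 ✗.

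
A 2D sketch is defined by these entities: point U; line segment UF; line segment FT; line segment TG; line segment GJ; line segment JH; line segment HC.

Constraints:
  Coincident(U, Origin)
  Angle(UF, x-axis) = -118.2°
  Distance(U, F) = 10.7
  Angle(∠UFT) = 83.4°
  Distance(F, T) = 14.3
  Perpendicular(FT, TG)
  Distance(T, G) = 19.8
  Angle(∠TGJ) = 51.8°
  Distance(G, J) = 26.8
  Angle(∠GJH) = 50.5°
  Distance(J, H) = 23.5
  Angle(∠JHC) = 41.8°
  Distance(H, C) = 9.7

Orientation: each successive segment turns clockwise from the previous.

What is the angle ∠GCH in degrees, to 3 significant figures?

129°

∠GJH = 50.5° gives JH at 158° from the x-axis; with |JH| = 23.5, H = (-19.4, -1.65). ∠JHC = 41.8° gives HC at 19.3° from the x-axis; with |HC| = 9.7, C = (-10.2, 1.56). Then cos ∠GCH = CG·CH / (|CG||CH|), giving 129°.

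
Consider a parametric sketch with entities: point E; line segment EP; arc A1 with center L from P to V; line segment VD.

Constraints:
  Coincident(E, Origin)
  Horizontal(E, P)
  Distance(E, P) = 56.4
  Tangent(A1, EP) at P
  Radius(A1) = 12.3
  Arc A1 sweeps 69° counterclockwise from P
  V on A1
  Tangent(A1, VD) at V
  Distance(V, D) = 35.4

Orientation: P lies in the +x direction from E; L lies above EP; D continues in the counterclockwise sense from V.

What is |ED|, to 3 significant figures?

90.4

E is at the origin; EP is horizontal with |EP| = 56.4 and P on the +x side, so P = (56.4, 0.00). Tangency of A1 to EP means the radius LP is perpendicular to EP, so L = P + (0, 12.3) = (56.4, 12.3). On A1, P sits at bearing -90° from L; a 69° counterclockwise sweep puts V at bearing -21°, so V = L + 12.3·(cos -21°, sin -21°) = (67.9, 7.89). Tangency of A1 to VD means the radius LV is perpendicular to VD, so VD runs along (−sin -21°, cos -21°); with |VD| = 35.4, D = (80.6, 40.9). Then |ED| = |D − E| = 90.4.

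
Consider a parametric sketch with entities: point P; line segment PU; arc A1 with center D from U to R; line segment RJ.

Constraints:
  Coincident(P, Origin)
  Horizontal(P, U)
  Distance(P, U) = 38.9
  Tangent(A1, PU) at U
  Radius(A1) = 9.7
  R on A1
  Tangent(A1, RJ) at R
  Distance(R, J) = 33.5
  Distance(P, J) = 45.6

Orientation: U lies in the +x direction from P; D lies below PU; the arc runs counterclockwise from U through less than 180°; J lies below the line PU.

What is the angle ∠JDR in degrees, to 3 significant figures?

73.9°

P is at the origin; PU is horizontal with |PU| = 38.9 and U on the +x side, so U = (38.9, 0.00). Since A1 is tangent to PU there, DU ⟂ PU, so D = U + (0, -9.7) = (38.9, -9.70). Since DR ⟂ RJ (tangency), |DJ| = √(9.7² + 33.5²) = 34.9 regardless of where R sits on A1. So J lies on both circle(P, 45.6) and circle(D, 34.9); the below-PU intersection is J = (21.8, -40.1). R is the foot of the tangent from J: R = (29.5, -7.47).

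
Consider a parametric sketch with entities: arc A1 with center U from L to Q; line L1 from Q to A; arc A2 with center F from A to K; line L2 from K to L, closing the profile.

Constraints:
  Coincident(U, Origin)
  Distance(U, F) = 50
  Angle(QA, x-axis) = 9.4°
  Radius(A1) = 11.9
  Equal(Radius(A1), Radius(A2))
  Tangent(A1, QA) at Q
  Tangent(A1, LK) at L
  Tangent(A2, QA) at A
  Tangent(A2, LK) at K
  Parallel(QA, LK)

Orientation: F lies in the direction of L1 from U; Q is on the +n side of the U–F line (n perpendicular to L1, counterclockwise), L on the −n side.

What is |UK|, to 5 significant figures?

51.397

The slot axis is L1's direction at 9.4°, so u = (cos 9.4°, sin 9.4°) = (0.98657, 0.16333) and n = (−sin 9.4°, cos 9.4°) = (-0.16333, 0.98657). U is at the origin and F lies 50.0 along u from U, so F = 50.0·u = (49.329, 8.1663). Tangency of A1 to both parallel lines with radius 11.9 puts Q and L at U ± 11.9·n: Q = (-1.9436, 11.740), L = (1.9436, -11.740). Equal radii place A and K the same way about F: A = F + 11.9·n = (47.385, 19.907), K = F − 11.9·n = (51.272, -3.5739). Then |UK| = |K − U| = 51.397.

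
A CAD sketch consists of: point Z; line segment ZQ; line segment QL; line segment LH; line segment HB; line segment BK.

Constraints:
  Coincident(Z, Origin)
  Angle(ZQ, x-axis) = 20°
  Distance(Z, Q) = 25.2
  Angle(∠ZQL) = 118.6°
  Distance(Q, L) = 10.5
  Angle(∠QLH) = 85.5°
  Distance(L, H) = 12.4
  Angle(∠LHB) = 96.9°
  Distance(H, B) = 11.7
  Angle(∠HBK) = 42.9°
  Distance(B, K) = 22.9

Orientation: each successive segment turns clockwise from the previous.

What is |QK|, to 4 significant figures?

14.36

Z is at the origin; ZQ runs at 20.0° with length 25.2, so Q = (23.68, 8.619). ∠ZQL = 118.6° gives QL at -41.40° from the x-axis; with |QL| = 10.5, L = (31.56, 1.675). ∠QLH = 85.5° gives LH at -135.9° from the x-axis; with |LH| = 12.4, H = (22.65, -6.954). ∠LHB = 96.9° gives HB at 141.0° from the x-axis; with |HB| = 11.7, B = (13.56, 0.4089). ∠HBK = 42.9° gives BK at 3.900° from the x-axis; with |BK| = 22.9, K = (36.41, 1.966). Then |QK| = |K − Q| = 14.36.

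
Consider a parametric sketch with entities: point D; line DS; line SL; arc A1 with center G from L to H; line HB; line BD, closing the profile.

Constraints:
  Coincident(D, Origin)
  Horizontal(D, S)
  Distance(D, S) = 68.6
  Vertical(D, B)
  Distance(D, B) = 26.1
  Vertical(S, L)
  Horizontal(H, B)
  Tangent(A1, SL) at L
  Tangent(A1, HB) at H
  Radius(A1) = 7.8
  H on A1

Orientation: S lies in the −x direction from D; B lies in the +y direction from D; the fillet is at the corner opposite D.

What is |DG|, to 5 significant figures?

63.494

D and B share the same x with |DB| = 26.1 and B on the +y side, so B = (0.0000, 26.100). The virtual corner opposite D is at (-68.600, 26.100). Since A1 is tangent to SL there, GL ⟂ SL and A1 meets HB tangentially, so GH is at right angles to HB, with radius 7.8, so the center G sits 7.8 in from both sides at G = (-60.800, 18.300). Then |DG| = |G − D| = 63.494.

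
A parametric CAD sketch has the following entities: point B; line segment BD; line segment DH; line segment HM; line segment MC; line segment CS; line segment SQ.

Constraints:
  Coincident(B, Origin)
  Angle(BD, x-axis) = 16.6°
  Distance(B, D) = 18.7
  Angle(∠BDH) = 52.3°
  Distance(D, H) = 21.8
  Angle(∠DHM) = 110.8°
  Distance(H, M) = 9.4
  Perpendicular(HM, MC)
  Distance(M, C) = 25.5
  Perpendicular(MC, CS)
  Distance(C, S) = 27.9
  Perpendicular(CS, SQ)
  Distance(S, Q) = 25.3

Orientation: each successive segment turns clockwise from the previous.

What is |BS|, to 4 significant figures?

30.53

B is at the origin; BD runs at 16.6° with length 18.7, so D = (17.92, 5.342). ∠BDH = 52.3° gives DH at -111.1° from the x-axis; with |DH| = 21.8, H = (10.07, -15.00). ∠DHM = 110.8° gives HM at 179.7° from the x-axis; with |HM| = 9.4, M = (0.6728, -14.95). HM is perpendicular to MC, so MC runs at 89.70°; with |MC| = 25.5, C = (0.8063, 10.55). MC ⟂ CS, so CS runs at -0.3000°; with |CS| = 27.9, S = (28.71, 10.41). Then |BS| = |S − B| = 30.53.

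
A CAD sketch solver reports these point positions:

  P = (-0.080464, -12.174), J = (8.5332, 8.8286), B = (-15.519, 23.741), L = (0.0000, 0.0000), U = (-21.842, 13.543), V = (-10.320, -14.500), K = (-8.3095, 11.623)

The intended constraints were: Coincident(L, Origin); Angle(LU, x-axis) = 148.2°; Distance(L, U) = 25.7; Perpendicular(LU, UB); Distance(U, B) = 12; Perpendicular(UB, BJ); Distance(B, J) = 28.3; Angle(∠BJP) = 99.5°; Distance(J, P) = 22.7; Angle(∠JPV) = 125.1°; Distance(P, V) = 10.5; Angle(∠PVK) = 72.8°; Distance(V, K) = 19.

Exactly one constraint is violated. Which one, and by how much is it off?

Distance(V, K) = 19 — off by 7.20.

L = (0.00, 0.00) ✓; LU at 148.2° ✓; |LU| = 25.70 ✓; ∠(LU, UB) = 90.00° ✓; |UB| = 12.00 ✓; ∠(UB, BJ) = 90.00° ✓; |BJ| = 28.30 ✓; ∠BJP = 99.50° ✓; |JP| = 22.70 ✓; ∠JPV = 125.1° ✓; |PV| = 10.50 ✓; ∠PVK = 72.80° ✓; |VK| = 26.20 ✗.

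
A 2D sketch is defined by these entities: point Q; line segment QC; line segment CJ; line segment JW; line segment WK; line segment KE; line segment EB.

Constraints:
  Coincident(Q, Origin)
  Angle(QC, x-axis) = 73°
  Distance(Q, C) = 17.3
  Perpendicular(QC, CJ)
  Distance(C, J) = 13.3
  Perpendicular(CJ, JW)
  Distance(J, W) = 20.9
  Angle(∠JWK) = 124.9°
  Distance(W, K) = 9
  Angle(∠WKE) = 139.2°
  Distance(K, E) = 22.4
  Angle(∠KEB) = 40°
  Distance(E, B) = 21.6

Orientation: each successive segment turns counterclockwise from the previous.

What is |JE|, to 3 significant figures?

38.0

∠JWK = 124.9° gives WK at -51.9° from the x-axis; with |WK| = 9.0, K = (-8.22, -6.64). ∠WKE = 139.2° gives KE at -11.1° from the x-axis; with |KE| = 22.4, E = (13.8, -10.9). Then |JE| = |E − J| = 38.0.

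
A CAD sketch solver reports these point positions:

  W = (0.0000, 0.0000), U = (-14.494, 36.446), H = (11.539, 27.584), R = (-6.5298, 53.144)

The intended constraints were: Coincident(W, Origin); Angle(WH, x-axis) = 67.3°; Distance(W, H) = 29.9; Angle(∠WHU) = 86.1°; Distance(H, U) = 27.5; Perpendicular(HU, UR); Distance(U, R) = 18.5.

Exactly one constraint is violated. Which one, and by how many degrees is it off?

Perpendicular(HU, UR) — off by 6.70°.

W = (0.00, 0.00) ✓; WH at 67.30° ✓; |WH| = 29.90 ✓; ∠WHU = 86.10° ✓; |HU| = 27.50 ✓; ∠(HU, UR) = 96.70° ✗; |UR| = 18.50 ✓.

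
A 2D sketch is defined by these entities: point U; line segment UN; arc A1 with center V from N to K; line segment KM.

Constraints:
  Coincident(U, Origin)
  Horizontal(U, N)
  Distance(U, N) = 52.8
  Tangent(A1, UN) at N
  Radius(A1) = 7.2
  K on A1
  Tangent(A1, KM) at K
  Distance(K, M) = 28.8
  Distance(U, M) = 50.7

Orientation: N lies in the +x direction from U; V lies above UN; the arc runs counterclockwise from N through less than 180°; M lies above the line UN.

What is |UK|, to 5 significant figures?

59.307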